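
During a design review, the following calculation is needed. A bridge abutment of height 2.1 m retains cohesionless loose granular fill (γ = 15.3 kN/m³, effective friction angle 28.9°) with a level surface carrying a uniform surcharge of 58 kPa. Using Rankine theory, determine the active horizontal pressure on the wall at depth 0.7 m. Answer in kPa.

23.9 kPa

K_a = (1 − sin φ)/(1 + sin φ) = 0.3484.
σ_v = γz + q = 15.3 × 0.7 + 58 = 68.71 kPa.
σ_h = K_a σ_v = 0.3484 × 68.71 = 23.94 kPa.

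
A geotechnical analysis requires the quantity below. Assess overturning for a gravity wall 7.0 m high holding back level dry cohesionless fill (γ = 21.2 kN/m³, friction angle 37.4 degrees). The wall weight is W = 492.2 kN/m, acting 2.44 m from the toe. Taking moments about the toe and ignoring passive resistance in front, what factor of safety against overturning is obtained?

K_a = tan²(45° − 37.4°/2) = 0.2443.
P_a = ½K_aγH² = 0.5×0.2443×21.2×7.0² = 126.9 kN/m, acting at H/3 = 2.333 m above the base.
Overturning moment M_o = P_a × H/3 = 126.9 × 2.333 = 296.0.
Resisting moment M_r = W × 2.44 = 492.2 × 2.44 = 1201.
FS_overturning = M_r/M_o = 1201/296.0 = 4.057.

4.06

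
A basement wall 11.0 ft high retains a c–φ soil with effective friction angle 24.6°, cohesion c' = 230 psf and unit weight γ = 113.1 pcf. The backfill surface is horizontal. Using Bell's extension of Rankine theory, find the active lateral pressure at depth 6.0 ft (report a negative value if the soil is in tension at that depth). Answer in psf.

K_a = (1 − sin φ)/(1 + sin φ) = 0.4121.
σ_a = K_a γ z − 2c√K_a = 0.4121×113.1×6.0 − 2×230×0.6420 = -15.63 psf.

-15.6 psf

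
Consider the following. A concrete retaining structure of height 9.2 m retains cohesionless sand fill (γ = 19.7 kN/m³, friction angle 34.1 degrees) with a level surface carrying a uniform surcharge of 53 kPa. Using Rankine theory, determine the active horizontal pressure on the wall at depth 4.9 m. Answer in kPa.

K_a = (1 − sin φ)/(1 + sin φ) = 0.2815.
σ_v = γz + q = 19.7 × 4.9 + 53 = 149.5 kPa.
σ_h = K_a σ_v = 0.2815 × 149.5 = 42.10 kPa.

42.1 kPa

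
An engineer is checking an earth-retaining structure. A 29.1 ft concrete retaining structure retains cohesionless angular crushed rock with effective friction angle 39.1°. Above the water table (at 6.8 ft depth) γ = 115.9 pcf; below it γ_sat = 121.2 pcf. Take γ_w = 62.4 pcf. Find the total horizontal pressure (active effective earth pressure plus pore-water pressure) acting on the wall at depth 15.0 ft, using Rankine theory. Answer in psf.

799 psf

K_a = (1 − sin φ)/(1 + sin φ) = 0.2265.
γ' = 121.2 − 62.4 = 58.80 pcf.
Effective vertical stress at 15.0 ft: σ'_v = 115.9×6.8 + 58.80×8.20 = 1270 psf.
σ'_h = K_a σ'_v = 0.2265 × 1270 = 287.7 psf; u = γ_w × 8.20 = 511.7 psf.
Total σ_h = 287.7 + 511.7 = 799.4 psf.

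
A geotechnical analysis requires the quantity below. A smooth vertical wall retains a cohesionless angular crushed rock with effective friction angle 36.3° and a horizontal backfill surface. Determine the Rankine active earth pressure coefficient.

K_a = (1 − sin φ)/(1 + sin φ) = (1 − sin 36.3°)/(1 + sin 36.3°) = 0.2563.

0.256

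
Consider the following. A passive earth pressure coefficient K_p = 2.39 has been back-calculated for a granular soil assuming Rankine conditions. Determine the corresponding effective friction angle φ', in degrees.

24.2°

K_p = (1+sin φ)/(1−sin φ) ⇒ sin φ = (K_p − 1)/(K_p + 1) = 0.4100.
φ = arcsin(0.4100) = 24.21°.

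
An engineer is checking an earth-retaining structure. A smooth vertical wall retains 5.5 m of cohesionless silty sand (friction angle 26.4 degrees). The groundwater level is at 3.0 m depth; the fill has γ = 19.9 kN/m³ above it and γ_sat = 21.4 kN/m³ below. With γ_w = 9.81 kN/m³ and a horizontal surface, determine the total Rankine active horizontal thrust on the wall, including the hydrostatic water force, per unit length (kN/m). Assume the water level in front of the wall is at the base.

136 kN/m

K_a = tan²(45° − φ/2) = 0.3844.
γ' = 21.4 − 9.81 = 11.59 kN/m³. Depth below WT = 2.5 m.
σ'_h at WT = K_a γ d_w = 22.95 kPa; at base = 22.95 + K_a γ' × 2.5 = 34.09 kPa.
P₁ (0–3.0 m) = ½×22.95×3.0 = 34.43. P₂ (3.0–5.5 m) = ½(22.95+34.09)×2.5 = 71.30.
P_w = ½ γ_w h₂² = 0.5×9.81×2.5² = 30.66. Total = 34.43+71.30+30.66 = 136.4 kN/m.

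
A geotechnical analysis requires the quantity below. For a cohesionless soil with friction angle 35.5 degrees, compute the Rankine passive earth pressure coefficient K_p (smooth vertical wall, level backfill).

K_p = (1 + sin φ)/(1 − sin φ) = tan²(45° + 35.5°/2) = 3.770.

3.77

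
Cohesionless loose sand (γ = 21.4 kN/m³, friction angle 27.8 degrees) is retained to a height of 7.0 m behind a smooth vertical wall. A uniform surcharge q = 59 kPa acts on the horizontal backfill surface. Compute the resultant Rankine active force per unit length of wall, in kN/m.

341 kN/m

K_a = tan²(45° − φ/2) = 0.3639.
Soil triangle: ½ K_a γ H² = 0.5×0.3639×21.4×7.0² = 190.8 kN/m.
Surcharge rectangle: K_a q H = 0.3639×59×7.0 = 150.3 kN/m.
Total = 190.8 + 150.3 = 341.1 kN/m.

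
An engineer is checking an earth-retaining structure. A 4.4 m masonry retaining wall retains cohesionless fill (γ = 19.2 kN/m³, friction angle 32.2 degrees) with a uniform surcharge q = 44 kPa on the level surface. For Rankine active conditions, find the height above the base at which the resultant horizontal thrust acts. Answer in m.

1.84 m

K_a = 0.3047.
Triangular part P₁ = ½K_aγH² = 56.64 at H/3 = 1.467 m; rectangular part P₂ = K_a q H = 59.00 at H/2 = 2.200 m.
ȳ = (P₁·1.467 + P₂·2.200)/(P₁+P₂) = 1.841 m.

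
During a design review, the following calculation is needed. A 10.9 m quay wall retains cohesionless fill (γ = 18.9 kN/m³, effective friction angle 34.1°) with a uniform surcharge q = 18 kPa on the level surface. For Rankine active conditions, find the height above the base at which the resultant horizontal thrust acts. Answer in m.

3.90 m

K_a = 0.2815.
Triangular part P₁ = ½K_aγH² = 316.1 at H/3 = 3.633 m; rectangular part P₂ = K_a q H = 55.24 at H/2 = 5.450 m.
ȳ = (P₁·3.633 + P₂·5.450)/(P₁+P₂) = 3.904 m.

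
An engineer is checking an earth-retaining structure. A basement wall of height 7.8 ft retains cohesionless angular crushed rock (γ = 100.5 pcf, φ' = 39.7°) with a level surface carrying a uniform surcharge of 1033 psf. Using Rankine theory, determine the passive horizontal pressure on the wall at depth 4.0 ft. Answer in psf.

6510 psf

K_p = (1 + sin φ)/(1 − sin φ) = 4.537.
σ_v = γz + q = 100.5 × 4.0 + 1033 = 1435 psf.
σ_h = K_p σ_v = 4.537 × 1435 = 6510 psf.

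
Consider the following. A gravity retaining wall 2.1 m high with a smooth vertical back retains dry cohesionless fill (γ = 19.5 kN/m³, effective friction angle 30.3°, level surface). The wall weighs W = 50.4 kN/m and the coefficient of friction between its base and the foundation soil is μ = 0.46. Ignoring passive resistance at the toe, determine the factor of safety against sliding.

K_a = tan²(45° − 30.3°/2) = 0.3293.
P_a = ½K_aγH² = 0.5×0.3293×19.5×2.1² = 14.16 kN/m, acting at H/3 = 0.7000 m above the base.
FS_sliding = μW / P_a = 0.46×50.4 / 14.16 = 1.637.

1.64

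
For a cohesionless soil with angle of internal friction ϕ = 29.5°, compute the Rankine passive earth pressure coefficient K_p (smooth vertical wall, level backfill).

K_p = (1 + sin φ)/(1 − sin φ) = tan²(45° + 29.5°/2) = 2.940.

2.94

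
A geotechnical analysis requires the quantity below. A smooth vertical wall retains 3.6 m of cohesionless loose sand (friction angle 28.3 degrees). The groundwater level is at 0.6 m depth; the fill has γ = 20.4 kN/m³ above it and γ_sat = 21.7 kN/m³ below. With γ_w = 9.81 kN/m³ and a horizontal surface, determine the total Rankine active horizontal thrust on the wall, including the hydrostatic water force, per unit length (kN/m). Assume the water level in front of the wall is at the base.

77.6 kN/m

K_a = tan²(45° − φ/2) = 0.3568.
γ' = 21.7 − 9.81 = 11.89 kN/m³. Depth below WT = 3.0 m.
σ'_h at WT = K_a γ d_w = 4.367 kPa; at base = 4.367 + K_a γ' × 3.0 = 17.09 kPa.
P₁ (0–0.6 m) = ½×4.367×0.6 = 1.310. P₂ (0.6–3.6 m) = ½(4.367+17.09)×3.0 = 32.19.
P_w = ½ γ_w h₂² = 0.5×9.81×3.0² = 44.14. Total = 1.310+32.19+44.14 = 77.64 kN/m.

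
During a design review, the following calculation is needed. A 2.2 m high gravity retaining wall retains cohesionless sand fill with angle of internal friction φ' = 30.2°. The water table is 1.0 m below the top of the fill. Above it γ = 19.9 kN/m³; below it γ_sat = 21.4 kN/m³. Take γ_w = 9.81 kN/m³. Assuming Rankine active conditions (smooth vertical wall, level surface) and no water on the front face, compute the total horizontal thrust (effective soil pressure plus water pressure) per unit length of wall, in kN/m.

21.0 kN/m

K_a = tan²(45° − φ/2) = 0.3307.
γ' = 21.4 − 9.81 = 11.59 kN/m³. Depth below WT = 1.2 m.
σ'_h at WT = K_a γ d_w = 6.580 kPa; at base = 6.580 + K_a γ' × 1.2 = 11.18 kPa.
P₁ (0–1.0 m) = ½×6.580×1.0 = 3.290. P₂ (1.0–2.2 m) = ½(6.580+11.18)×1.2 = 10.66.
P_w = ½ γ_w h₂² = 0.5×9.81×1.2² = 7.063. Total = 3.290+10.66+7.063 = 21.01 kN/m.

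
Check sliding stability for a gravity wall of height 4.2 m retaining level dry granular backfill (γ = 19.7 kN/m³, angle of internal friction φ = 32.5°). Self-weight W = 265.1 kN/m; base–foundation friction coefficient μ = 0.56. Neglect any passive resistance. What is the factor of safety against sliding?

K_a = tan²(45° − 32.5°/2) = 0.3010.
P_a = ½K_aγH² = 0.5×0.3010×19.7×4.2² = 52.30 kN/m, acting at H/3 = 1.400 m above the base.
FS_sliding = μW / P_a = 0.56×265.1 / 52.30 = 2.839.

2.84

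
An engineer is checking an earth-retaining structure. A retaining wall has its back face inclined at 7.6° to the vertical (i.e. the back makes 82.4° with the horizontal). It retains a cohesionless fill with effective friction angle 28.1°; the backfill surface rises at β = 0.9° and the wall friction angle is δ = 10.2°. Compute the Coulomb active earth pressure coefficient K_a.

K_a = sin²(α+φ) / [sin²α · sin(α−δ) · (1 + √{sin(φ+δ)sin(φ−β) / (sin(α−δ)sin(α+β))})²].
With α = 82.4°, φ = 28.1°, δ = 10.2°, β = 0.9°: K_a = 0.3917.

0.392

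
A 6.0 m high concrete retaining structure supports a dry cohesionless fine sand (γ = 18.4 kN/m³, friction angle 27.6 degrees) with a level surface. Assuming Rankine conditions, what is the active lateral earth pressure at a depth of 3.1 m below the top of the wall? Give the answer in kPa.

K_a = (1 − sin φ)/(1 + sin φ) = 0.3668.
σ_h = K_a γ z = 0.3668 × 18.4 × 3.1 = 20.92 kPa.

20.9 kPa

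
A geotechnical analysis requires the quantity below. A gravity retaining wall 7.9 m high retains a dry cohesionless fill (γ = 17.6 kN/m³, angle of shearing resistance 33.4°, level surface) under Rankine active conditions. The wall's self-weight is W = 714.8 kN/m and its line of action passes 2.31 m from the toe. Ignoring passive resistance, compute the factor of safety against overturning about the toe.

3.94

K_a = tan²(45° − 33.4°/2) = 0.2899.
P_a = ½K_aγH² = 0.5×0.2899×17.6×7.9² = 159.2 kN/m, acting at H/3 = 2.633 m above the base.
Overturning moment M_o = P_a × H/3 = 159.2 × 2.633 = 419.3.
Resisting moment M_r = W × 2.31 = 714.8 × 2.31 = 1651.
FS_overturning = M_r/M_o = 1651/419.3 = 3.938.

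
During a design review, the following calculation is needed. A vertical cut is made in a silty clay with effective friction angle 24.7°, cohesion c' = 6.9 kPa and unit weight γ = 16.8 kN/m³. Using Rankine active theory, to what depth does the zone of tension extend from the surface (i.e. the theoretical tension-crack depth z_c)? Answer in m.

K_a = tan²(45° − 24.7°/2) = 0.4106; √K_a = 0.6408.
The active pressure is zero where K_a γ z = 2c√K_a, so z_c = 2c/(γ√K_a) = 2×6.9/(16.8×0.6408) = 1.282 m.

1.28 m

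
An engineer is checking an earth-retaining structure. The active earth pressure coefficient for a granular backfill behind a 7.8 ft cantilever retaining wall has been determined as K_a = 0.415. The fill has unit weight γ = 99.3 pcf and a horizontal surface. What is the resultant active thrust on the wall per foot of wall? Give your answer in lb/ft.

P = ½ K_a γ H² = 0.5 × 0.415 × 99.3 × 7.8² = 1254 lb/ft.

1250 lb/ft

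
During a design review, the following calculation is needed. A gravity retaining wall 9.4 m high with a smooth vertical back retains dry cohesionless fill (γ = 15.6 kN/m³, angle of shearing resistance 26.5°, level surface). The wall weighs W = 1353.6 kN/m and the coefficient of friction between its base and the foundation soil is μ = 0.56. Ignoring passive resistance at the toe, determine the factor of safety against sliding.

2.87

K_a = tan²(45° − 26.5°/2) = 0.3829.
P_a = ½K_aγH² = 0.5×0.3829×15.6×9.4² = 263.9 kN/m, acting at H/3 = 3.133 m above the base.
FS_sliding = μW / P_a = 0.56×1353.6 / 263.9 = 2.872.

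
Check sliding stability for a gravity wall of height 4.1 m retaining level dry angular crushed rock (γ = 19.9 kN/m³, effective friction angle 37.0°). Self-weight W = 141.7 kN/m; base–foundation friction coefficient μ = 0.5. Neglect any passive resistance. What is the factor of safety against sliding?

1.70

K_a = tan²(45° − 37.0°/2) = 0.2486.
P_a = ½K_aγH² = 0.5×0.2486×19.9×4.1² = 41.58 kN/m, acting at H/3 = 1.367 m above the base.
FS_sliding = μW / P_a = 0.5×141.7 / 41.58 = 1.704.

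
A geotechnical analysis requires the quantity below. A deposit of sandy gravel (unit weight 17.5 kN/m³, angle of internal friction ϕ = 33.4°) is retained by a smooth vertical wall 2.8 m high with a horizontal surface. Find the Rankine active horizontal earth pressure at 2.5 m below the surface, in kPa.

K_a = (1 − sin φ)/(1 + sin φ) = 0.2899.
σ_h = K_a γ z = 0.2899 × 17.5 × 2.5 = 12.68 kPa.

12.7 kPa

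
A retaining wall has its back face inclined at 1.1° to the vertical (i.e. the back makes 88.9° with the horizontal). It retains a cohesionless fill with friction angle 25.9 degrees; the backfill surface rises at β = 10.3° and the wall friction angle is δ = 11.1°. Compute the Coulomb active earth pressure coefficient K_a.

0.424

K_a = sin²(α+φ) / [sin²α · sin(α−δ) · (1 + √{sin(φ+δ)sin(φ−β) / (sin(α−δ)sin(α+β))})²].
With α = 88.9°, φ = 25.9°, δ = 11.1°, β = 10.3°: K_a = 0.4245.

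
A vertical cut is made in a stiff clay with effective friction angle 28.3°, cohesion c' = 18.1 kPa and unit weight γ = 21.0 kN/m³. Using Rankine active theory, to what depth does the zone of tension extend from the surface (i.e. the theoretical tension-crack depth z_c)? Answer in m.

K_a = tan²(45° − 28.3°/2) = 0.3568; √K_a = 0.5973.
The active pressure is zero where K_a γ z = 2c√K_a, so z_c = 2c/(γ√K_a) = 2×18.1/(21.0×0.5973) = 2.886 m.

2.89 m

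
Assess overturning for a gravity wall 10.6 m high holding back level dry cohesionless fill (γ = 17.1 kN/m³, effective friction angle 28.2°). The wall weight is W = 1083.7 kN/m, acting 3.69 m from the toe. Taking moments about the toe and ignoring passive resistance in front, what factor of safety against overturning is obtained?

K_a = tan²(45° − 28.2°/2) = 0.3582.
P_a = ½K_aγH² = 0.5×0.3582×17.1×10.6² = 344.1 kN/m, acting at H/3 = 3.533 m above the base.
Overturning moment M_o = P_a × H/3 = 344.1 × 3.533 = 1216.
Resisting moment M_r = W × 3.69 = 1083.7 × 3.69 = 3999.
FS_overturning = M_r/M_o = 3999/1216 = 3.289.

3.29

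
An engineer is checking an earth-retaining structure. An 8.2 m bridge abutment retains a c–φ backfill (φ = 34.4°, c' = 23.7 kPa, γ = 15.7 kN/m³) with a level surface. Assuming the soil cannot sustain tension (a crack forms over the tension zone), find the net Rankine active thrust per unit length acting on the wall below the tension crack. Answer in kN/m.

13.4 kN/m

K_a = 0.2780; √K_a = 0.5272.
Tension-crack depth z_c = 2c/(γ√K_a) = 2×23.7/(15.7×0.5272) = 5.726 m.
σ_a at base = K_a γ H − 2c√K_a = 0.2780×15.7×8.2 − 2×23.7×0.5272 = 10.80 kPa.
P_a = ½ × 10.80 × (H − z_c) = 0.5×10.80×2.474 = 13.35 kN/m.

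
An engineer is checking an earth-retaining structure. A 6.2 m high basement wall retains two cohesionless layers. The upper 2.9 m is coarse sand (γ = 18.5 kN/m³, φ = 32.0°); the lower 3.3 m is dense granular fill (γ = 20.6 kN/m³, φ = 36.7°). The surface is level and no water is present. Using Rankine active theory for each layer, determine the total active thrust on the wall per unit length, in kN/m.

96.7 kN/m

K_a1 = tan²(45°−32.0°/2) = 0.3073; K_a2 = tan²(45°−36.7°/2) = 0.2519.
Layer 1: σ at base = K_a1 γ₁ h₁ = 16.48 kPa; P₁ = ½×16.48×2.9 = 23.90.
Layer 2: σ_v at top = γ₁h₁ = 53.65; σ_h top = K_a2×53.65 = 13.51; σ_h base = K_a2×(53.65+20.6×3.3) = 30.63.
P₂ = ½(13.51+30.63)×3.3 = 72.84. Total P_a = 23.90+72.84 = 96.74 kN/m.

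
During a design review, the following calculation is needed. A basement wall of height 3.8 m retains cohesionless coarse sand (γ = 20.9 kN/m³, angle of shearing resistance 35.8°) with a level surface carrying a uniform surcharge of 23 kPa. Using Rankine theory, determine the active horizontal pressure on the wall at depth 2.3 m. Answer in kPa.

K_a = (1 − sin φ)/(1 + sin φ) = 0.2619.
σ_v = γz + q = 20.9 × 2.3 + 23 = 71.07 kPa.
σ_h = K_a σ_v = 0.2619 × 71.07 = 18.61 kPa.

18.6 kPa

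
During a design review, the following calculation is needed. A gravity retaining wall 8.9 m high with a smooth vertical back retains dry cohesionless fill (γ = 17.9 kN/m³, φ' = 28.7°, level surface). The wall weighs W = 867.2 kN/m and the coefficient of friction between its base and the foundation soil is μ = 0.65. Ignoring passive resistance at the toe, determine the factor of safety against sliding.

K_a = tan²(45° − 28.7°/2) = 0.3511.
P_a = ½K_aγH² = 0.5×0.3511×17.9×8.9² = 248.9 kN/m, acting at H/3 = 2.967 m above the base.
FS_sliding = μW / P_a = 0.65×867.2 / 248.9 = 2.264.

2.26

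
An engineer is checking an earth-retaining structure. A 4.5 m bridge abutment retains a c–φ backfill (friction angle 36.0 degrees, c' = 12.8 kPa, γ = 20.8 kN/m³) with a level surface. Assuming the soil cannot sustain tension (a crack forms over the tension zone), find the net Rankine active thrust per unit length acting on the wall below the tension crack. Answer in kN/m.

K_a = 0.2596; √K_a = 0.5095.
Tension-crack depth z_c = 2c/(γ√K_a) = 2×12.8/(20.8×0.5095) = 2.416 m.
σ_a at base = K_a γ H − 2c√K_a = 0.2596×20.8×4.5 − 2×12.8×0.5095 = 11.26 kPa.
P_a = ½ × 11.26 × (H − z_c) = 0.5×11.26×2.084 = 11.73 kN/m.

11.7 kN/m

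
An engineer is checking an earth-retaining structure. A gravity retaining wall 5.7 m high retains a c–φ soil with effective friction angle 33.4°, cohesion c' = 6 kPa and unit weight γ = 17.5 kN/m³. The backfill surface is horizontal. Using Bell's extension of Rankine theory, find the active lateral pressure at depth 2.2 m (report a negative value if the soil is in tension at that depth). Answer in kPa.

K_a = (1 − sin φ)/(1 + sin φ) = 0.2899.
σ_a = K_a γ z − 2c√K_a = 0.2899×17.5×2.2 − 2×6×0.5384 = 4.701 kPa.

4.70 kPa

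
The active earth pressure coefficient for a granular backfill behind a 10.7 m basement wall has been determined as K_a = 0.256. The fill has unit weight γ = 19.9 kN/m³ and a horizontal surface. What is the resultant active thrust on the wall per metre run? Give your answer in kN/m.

292 kN/m

P = ½ K_a γ H² = 0.5 × 0.256 × 19.9 × 10.7² = 291.6 kN/m.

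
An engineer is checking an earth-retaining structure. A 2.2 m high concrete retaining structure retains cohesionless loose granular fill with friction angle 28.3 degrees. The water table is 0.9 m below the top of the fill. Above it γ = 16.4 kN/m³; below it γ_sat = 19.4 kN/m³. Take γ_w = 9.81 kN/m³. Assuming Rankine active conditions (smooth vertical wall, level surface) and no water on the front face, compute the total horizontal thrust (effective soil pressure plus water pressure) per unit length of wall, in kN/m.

K_a = tan²(45° − φ/2) = 0.3568.
γ' = 19.4 − 9.81 = 9.590 kN/m³. Depth below WT = 1.3 m.
σ'_h at WT = K_a γ d_w = 5.266 kPa; at base = 5.266 + K_a γ' × 1.3 = 9.714 kPa.
P₁ (0–0.9 m) = ½×5.266×0.9 = 2.370. P₂ (0.9–2.2 m) = ½(5.266+9.714)×1.3 = 9.737.
P_w = ½ γ_w h₂² = 0.5×9.81×1.3² = 8.289. Total = 2.370+9.737+8.289 = 20.40 kN/m.

20.4 kN/m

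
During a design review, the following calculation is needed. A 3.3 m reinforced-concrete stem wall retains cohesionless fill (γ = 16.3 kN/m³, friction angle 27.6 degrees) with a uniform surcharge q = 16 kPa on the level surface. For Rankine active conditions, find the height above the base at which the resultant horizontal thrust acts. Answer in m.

K_a = 0.3668.
Triangular part P₁ = ½K_aγH² = 32.55 at H/3 = 1.100 m; rectangular part P₂ = K_a q H = 19.37 at H/2 = 1.650 m.
ȳ = (P₁·1.100 + P₂·1.650)/(P₁+P₂) = 1.305 m.

1.31 m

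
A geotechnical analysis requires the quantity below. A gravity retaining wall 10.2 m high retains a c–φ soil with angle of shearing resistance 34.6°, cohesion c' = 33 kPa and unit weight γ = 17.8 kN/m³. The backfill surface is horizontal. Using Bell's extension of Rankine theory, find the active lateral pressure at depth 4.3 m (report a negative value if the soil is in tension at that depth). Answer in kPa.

K_a = (1 − sin φ)/(1 + sin φ) = 0.2756.
σ_a = K_a γ z − 2c√K_a = 0.2756×17.8×4.3 − 2×33×0.5250 = -13.55 kPa.

-13.6 kPa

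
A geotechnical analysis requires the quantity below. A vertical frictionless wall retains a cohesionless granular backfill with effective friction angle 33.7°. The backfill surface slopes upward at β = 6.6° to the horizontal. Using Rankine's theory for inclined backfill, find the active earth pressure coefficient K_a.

K_a = cos β · (cos β − √(cos²β − cos²φ)) / (cos β + √(cos²β − cos²φ)).
cos β = 0.9934, cos φ = 0.8320, √(cos²β − cos²φ) = 0.5428.
K_a = 0.9934 × (0.9934 − 0.5428)/(0.9934 + 0.5428) = 0.2914.

0.291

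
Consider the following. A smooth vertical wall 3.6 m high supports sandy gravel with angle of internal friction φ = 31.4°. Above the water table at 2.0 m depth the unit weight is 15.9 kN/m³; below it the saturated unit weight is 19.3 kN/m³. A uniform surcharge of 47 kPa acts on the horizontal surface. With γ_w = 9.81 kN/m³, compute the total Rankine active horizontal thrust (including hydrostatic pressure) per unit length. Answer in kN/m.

K_a = tan²(45° − φ/2) = 0.3149.
γ' = 19.3 − 9.81 = 9.490 kN/m³. h₂ = H − d_w = 1.6 m.
σ'_h: at surface K_a·q = 14.80; at WT K_a(q+γd_w) = 24.82; at base K_a(q+γd_w+γ'h₂) = 29.60 kPa.
P₁ = ½(14.80+24.82)×2.0 = 39.62; P₂ = ½(24.82+29.60)×1.6 = 43.53; P_w = ½γ_w h₂² = 12.56.
Total = 39.62+43.53+12.56 = 95.70 kN/m.

95.7 kN/m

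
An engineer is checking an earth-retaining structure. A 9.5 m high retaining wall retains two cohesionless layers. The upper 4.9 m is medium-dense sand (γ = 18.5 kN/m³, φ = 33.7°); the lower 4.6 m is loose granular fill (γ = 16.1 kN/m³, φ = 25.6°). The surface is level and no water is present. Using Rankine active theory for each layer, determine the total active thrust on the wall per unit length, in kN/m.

296 kN/m

K_a1 = tan²(45°−33.7°/2) = 0.2863; K_a2 = tan²(45°−25.6°/2) = 0.3966.
Layer 1: σ at base = K_a1 γ₁ h₁ = 25.95 kPa; P₁ = ½×25.95×4.9 = 63.59.
Layer 2: σ_v at top = γ₁h₁ = 90.65; σ_h top = K_a2×90.65 = 35.95; σ_h base = K_a2×(90.65+16.1×4.6) = 65.32.
P₂ = ½(35.95+65.32)×4.6 = 232.9. Total P_a = 63.59+232.9 = 296.5 kN/m.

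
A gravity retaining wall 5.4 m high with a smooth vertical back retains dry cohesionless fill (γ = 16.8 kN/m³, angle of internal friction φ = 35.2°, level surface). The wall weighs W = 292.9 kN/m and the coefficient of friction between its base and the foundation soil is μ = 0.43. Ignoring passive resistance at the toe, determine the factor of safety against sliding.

1.91

K_a = tan²(45° − 35.2°/2) = 0.2687.
P_a = ½K_aγH² = 0.5×0.2687×16.8×5.4² = 65.81 kN/m, acting at H/3 = 1.800 m above the base.
FS_sliding = μW / P_a = 0.43×292.9 / 65.81 = 1.914.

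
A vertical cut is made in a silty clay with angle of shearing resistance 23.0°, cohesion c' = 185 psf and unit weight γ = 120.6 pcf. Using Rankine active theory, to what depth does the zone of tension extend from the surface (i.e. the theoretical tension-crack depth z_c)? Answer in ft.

K_a = tan²(45° − 23.0°/2) = 0.4381; √K_a = 0.6619.
The active pressure is zero where K_a γ z = 2c√K_a, so z_c = 2c/(γ√K_a) = 2×185/(120.6×0.6619) = 4.635 ft.

4.64 ft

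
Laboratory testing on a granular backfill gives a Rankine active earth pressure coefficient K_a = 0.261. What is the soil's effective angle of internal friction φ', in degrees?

K_a = tan²(45° − φ/2) ⇒ 45° − φ/2 = arctan(√0.261) = 27.06°.
φ = 2(45° − 27.06°) = 35.88°.

35.9°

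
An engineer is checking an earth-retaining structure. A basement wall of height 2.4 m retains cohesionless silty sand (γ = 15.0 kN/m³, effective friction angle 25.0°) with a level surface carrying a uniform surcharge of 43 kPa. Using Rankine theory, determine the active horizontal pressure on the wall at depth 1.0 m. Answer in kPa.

K_a = (1 − sin φ)/(1 + sin φ) = 0.4059.
σ_v = γz + q = 15.0 × 1.0 + 43 = 58.00 kPa.
σ_h = K_a σ_v = 0.4059 × 58.00 = 23.54 kPa.

23.5 kPa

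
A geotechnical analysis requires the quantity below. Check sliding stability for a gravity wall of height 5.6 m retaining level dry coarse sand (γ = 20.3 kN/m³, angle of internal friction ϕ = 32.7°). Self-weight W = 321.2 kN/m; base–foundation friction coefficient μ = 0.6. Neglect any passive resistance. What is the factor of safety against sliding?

2.03

K_a = tan²(45° − 32.7°/2) = 0.2985.
P_a = ½K_aγH² = 0.5×0.2985×20.3×5.6² = 95.01 kN/m, acting at H/3 = 1.867 m above the base.
FS_sliding = μW / P_a = 0.6×321.2 / 95.01 = 2.028.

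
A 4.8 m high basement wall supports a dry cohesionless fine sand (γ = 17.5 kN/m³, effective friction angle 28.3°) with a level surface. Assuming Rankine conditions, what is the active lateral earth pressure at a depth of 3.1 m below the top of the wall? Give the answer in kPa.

K_a = (1 − sin φ)/(1 + sin φ) = 0.3568.
σ_h = K_a γ z = 0.3568 × 17.5 × 3.1 = 19.35 kPa.

19.4 kPa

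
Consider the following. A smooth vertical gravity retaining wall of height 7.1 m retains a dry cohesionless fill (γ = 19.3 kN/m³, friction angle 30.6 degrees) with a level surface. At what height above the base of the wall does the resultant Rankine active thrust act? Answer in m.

K_a = 0.3253.
The pressure distribution is triangular, so the resultant acts at H/3 above the base = 7.1/3 = 2.367 m.

2.37 m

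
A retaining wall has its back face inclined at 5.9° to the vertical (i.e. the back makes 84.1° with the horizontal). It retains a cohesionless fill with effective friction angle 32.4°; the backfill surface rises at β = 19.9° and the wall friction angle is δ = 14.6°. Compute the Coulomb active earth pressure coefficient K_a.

K_a = sin²(α+φ) / [sin²α · sin(α−δ) · (1 + √{sin(φ+δ)sin(φ−β) / (sin(α−δ)sin(α+β))})²].
With α = 84.1°, φ = 32.4°, δ = 14.6°, β = 19.9°: K_a = 0.4302.

0.430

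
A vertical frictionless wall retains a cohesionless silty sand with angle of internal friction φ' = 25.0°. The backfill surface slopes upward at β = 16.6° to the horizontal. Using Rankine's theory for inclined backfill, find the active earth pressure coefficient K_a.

0.488

K_a = cos β · (cos β − √(cos²β − cos²φ)) / (cos β + √(cos²β − cos²φ)).
cos β = 0.9583, cos φ = 0.9063, √(cos²β − cos²φ) = 0.3114.
K_a = 0.9583 × (0.9583 − 0.3114)/(0.9583 + 0.3114) = 0.4882.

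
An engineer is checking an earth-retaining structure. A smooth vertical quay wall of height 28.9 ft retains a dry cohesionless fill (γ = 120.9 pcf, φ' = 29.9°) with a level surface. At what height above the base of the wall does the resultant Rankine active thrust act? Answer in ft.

9.63 ft

K_a = 0.3347.
The pressure distribution is triangular, so the resultant acts at H/3 above the base = 28.9/3 = 9.633 ft.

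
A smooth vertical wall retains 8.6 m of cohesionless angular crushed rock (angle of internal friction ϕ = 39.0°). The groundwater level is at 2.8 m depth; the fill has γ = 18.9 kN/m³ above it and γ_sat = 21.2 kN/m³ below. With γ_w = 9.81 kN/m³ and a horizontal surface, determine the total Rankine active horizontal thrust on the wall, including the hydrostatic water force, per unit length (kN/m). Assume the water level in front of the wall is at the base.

K_a = tan²(45° − φ/2) = 0.2275.
γ' = 21.2 − 9.81 = 11.39 kN/m³. Depth below WT = 5.8 m.
σ'_h at WT = K_a γ d_w = 12.04 kPa; at base = 12.04 + K_a γ' × 5.8 = 27.07 kPa.
P₁ (0–2.8 m) = ½×12.04×2.8 = 16.86. P₂ (2.8–8.6 m) = ½(12.04+27.07)×5.8 = 113.4.
P_w = ½ γ_w h₂² = 0.5×9.81×5.8² = 165.0. Total = 16.86+113.4+165.0 = 295.3 kN/m.

295 kN/m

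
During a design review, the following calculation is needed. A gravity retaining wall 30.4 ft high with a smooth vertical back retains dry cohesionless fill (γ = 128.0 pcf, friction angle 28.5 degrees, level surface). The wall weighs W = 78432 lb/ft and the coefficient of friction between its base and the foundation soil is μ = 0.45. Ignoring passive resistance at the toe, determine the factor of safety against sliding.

1.69

K_a = tan²(45° − 28.5°/2) = 0.3540.
P_a = ½K_aγH² = 0.5×0.3540×128.0×30.4² = 20930 lb/ft, acting at H/3 = 10.13 ft above the base.
FS_sliding = μW / P_a = 0.45×78432 / 20930 = 1.686.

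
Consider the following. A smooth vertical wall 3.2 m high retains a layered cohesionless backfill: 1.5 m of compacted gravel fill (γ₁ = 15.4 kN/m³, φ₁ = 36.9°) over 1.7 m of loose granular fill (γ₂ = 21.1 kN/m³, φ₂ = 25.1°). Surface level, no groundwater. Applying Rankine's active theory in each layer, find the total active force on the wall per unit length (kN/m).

32.5 kN/m

K_a1 = tan²(45°−36.9°/2) = 0.2497; K_a2 = tan²(45°−25.1°/2) = 0.4043.
Layer 1: σ at base = K_a1 γ₁ h₁ = 5.767 kPa; P₁ = ½×5.767×1.5 = 4.326.
Layer 2: σ_v at top = γ₁h₁ = 23.10; σ_h top = K_a2×23.10 = 9.339; σ_h base = K_a2×(23.10+21.1×1.7) = 23.84.
P₂ = ½(9.339+23.84)×1.7 = 28.20. Total P_a = 4.326+28.20 = 32.53 kN/m.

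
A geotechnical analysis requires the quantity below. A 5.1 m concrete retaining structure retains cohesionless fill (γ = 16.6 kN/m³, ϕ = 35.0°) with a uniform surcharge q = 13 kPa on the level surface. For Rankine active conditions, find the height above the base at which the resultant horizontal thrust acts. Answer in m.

1.90 m

K_a = 0.2710.
Triangular part P₁ = ½K_aγH² = 58.50 at H/3 = 1.700 m; rectangular part P₂ = K_a q H = 17.97 at H/2 = 2.550 m.
ȳ = (P₁·1.700 + P₂·2.550)/(P₁+P₂) = 1.900 m.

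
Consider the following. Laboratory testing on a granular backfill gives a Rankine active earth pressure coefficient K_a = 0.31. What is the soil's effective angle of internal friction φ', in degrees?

31.8°

K_a = tan²(45° − φ/2) ⇒ 45° − φ/2 = arctan(√0.31) = 29.11°.
φ = 2(45° − 29.11°) = 31.78°.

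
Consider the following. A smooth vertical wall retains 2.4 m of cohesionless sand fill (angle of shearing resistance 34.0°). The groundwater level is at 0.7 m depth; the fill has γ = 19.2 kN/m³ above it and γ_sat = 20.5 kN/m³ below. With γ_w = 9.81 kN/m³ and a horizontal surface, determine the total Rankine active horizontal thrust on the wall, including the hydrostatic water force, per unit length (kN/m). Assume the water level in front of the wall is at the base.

K_a = tan²(45° − φ/2) = 0.2827.
γ' = 20.5 − 9.81 = 10.69 kN/m³. Depth below WT = 1.7 m.
σ'_h at WT = K_a γ d_w = 3.800 kPa; at base = 3.800 + K_a γ' × 1.7 = 8.937 kPa.
P₁ (0–0.7 m) = ½×3.800×0.7 = 1.330. P₂ (0.7–2.4 m) = ½(3.800+8.937)×1.7 = 10.83.
P_w = ½ γ_w h₂² = 0.5×9.81×1.7² = 14.18. Total = 1.330+10.83+14.18 = 26.33 kN/m.

26.3 kN/m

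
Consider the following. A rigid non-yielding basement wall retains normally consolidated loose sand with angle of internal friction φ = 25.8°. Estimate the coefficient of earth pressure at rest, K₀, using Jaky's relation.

0.565

K₀ = 1 − sin φ' = 1 − sin 25.8° = 0.5648.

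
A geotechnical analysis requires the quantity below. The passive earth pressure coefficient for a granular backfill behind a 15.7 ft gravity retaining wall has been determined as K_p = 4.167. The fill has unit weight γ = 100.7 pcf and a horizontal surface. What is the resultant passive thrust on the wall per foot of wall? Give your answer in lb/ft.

51700 lb/ft

P = ½ K_p γ H² = 0.5 × 4.167 × 100.7 × 15.7² = 51720 lb/ft.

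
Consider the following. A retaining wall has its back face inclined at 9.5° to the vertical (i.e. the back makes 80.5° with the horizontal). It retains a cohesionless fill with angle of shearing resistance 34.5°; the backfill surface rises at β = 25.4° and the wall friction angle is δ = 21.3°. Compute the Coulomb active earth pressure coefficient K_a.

K_a = sin²(α+φ) / [sin²α · sin(α−δ) · (1 + √{sin(φ+δ)sin(φ−β) / (sin(α−δ)sin(α+β))})²].
With α = 80.5°, φ = 34.5°, δ = 21.3°, β = 25.4°: K_a = 0.5030.

0.503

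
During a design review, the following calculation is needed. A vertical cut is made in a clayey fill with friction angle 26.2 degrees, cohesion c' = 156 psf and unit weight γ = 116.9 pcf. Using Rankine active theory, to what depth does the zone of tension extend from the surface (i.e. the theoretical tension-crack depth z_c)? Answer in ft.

K_a = tan²(45° − 26.2°/2) = 0.3874; √K_a = 0.6224.
The active pressure is zero where K_a γ z = 2c√K_a, so z_c = 2c/(γ√K_a) = 2×156/(116.9×0.6224) = 4.288 ft.

4.29 ft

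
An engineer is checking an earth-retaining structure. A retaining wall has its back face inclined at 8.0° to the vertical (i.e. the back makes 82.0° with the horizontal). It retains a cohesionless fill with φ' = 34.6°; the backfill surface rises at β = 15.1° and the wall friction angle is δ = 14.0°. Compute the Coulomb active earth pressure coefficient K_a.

K_a = sin²(α+φ) / [sin²α · sin(α−δ) · (1 + √{sin(φ+δ)sin(φ−β) / (sin(α−δ)sin(α+β))})²].
With α = 82.0°, φ = 34.6°, δ = 14.0°, β = 15.1°: K_a = 0.3798.

0.380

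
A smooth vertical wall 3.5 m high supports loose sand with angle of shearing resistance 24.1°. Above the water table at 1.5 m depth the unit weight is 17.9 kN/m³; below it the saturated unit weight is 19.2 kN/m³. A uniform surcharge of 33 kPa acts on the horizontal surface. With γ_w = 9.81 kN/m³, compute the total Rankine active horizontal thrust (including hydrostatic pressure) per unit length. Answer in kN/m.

107 kN/m

K_a = tan²(45° − φ/2) = 0.4201.
γ' = 19.2 − 9.81 = 9.390 kN/m³. h₂ = H − d_w = 2.0 m.
σ'_h: at surface K_a·q = 13.86; at WT K_a(q+γd_w) = 25.14; at base K_a(q+γd_w+γ'h₂) = 33.03 kPa.
P₁ = ½(13.86+25.14)×1.5 = 29.26; P₂ = ½(25.14+33.03)×2.0 = 58.18; P_w = ½γ_w h₂² = 19.62.
Total = 29.26+58.18+19.62 = 107.1 kN/m.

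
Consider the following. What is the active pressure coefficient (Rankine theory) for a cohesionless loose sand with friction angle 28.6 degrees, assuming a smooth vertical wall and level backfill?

K_a = (1 − sin φ)/(1 + sin φ) = (1 − sin 28.6°)/(1 + sin 28.6°) = 0.3525.

0.353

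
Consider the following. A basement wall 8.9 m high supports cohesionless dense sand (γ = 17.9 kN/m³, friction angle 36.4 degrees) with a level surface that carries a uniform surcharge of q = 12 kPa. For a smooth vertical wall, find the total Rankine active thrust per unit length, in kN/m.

208 kN/m

K_a = tan²(45° − φ/2) = 0.2552.
Soil triangle: ½ K_a γ H² = 0.5×0.2552×17.9×8.9² = 180.9 kN/m.
Surcharge rectangle: K_a q H = 0.2552×12×8.9 = 27.25 kN/m.
Total = 180.9 + 27.25 = 208.1 kN/m.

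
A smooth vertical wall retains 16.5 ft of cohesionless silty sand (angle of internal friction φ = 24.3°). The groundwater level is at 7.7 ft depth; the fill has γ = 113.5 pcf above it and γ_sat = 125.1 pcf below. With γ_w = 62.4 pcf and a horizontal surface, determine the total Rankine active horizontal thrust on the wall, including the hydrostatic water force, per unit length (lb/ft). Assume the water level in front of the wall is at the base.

K_a = tan²(45° − φ/2) = 0.4169.
γ' = 125.1 − 62.4 = 62.70 pcf. Depth below WT = 8.8 ft.
σ'_h at WT = K_a γ d_w = 364.4 psf; at base = 364.4 + K_a γ' × 8.8 = 594.4 psf.
P₁ (0–7.7 ft) = ½×364.4×7.7 = 1403. P₂ (7.7–16.5 ft) = ½(364.4+594.4)×8.8 = 4219.
P_w = ½ γ_w h₂² = 0.5×62.4×8.8² = 2416. Total = 1403+4219+2416 = 8038 lb/ft.

8040 lb/ft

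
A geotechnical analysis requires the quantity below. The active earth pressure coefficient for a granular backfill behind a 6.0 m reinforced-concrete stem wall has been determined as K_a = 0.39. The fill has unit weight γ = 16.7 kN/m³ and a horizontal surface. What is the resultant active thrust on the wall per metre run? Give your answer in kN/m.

117 kN/m

P = ½ K_a γ H² = 0.5 × 0.39 × 16.7 × 6.0² = 117.2 kN/m.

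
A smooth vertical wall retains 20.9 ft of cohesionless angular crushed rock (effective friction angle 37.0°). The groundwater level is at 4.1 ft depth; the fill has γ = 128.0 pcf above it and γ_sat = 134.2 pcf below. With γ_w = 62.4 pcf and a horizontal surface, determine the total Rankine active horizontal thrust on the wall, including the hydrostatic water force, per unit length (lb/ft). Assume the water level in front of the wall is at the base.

13800 lb/ft

K_a = tan²(45° − φ/2) = 0.2486.
γ' = 134.2 − 62.4 = 71.80 pcf. Depth below WT = 16.8 ft.
σ'_h at WT = K_a γ d_w = 130.5 psf; at base = 130.5 + K_a γ' × 16.8 = 430.3 psf.
P₁ (0–4.1 ft) = ½×130.5×4.1 = 267.4. P₂ (4.1–20.9 ft) = ½(130.5+430.3)×16.8 = 4710.
P_w = ½ γ_w h₂² = 0.5×62.4×16.8² = 8806. Total = 267.4+4710+8806 = 13780 lb/ft.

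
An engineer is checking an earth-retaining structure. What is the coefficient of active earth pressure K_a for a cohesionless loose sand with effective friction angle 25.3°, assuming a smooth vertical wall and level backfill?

K_a = (1 − sin φ)/(1 + sin φ) = (1 − sin 25.3°)/(1 + sin 25.3°) = 0.4012.

0.401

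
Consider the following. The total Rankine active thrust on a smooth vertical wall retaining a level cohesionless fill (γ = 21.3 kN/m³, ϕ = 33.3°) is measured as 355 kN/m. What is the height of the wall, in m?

K_a = 0.2911. P_a = ½ K_a γ H² ⇒ H = √(2P_a/(K_a γ)).
H = √(2×355/(0.2911×21.3)) = 10.70 m.

10.7 m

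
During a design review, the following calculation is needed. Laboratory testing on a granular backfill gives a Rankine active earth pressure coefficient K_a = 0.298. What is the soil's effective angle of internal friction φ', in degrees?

32.7°

K_a = tan²(45° − φ/2) ⇒ 45° − φ/2 = arctan(√0.298) = 28.63°.
φ = 2(45° − 28.63°) = 32.74°.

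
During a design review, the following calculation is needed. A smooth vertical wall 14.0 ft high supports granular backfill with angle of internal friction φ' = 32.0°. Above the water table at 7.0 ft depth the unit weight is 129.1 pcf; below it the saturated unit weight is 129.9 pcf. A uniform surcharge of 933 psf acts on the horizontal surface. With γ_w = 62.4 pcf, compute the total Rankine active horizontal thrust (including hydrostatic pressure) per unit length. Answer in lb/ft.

K_a = tan²(45° − φ/2) = 0.3073.
γ' = 129.9 − 62.4 = 67.50 pcf. h₂ = H − d_w = 7.0 ft.
σ'_h: at surface K_a·q = 286.7; at WT K_a(q+γd_w) = 564.3; at base K_a(q+γd_w+γ'h₂) = 709.5 psf.
P₁ = ½(286.7+564.3)×7.0 = 2979; P₂ = ½(564.3+709.5)×7.0 = 4459; P_w = ½γ_w h₂² = 1529.
Total = 2979+4459+1529 = 8966 lb/ft.

8970 lb/ft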